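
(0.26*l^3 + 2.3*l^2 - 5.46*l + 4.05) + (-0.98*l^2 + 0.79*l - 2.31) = 0.26*l^3 + 1.32*l^2 - 4.67*l + 1.74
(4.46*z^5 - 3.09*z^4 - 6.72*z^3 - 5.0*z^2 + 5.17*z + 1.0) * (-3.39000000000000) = -15.1194*z^5 + 10.4751*z^4 + 22.7808*z^3 + 16.95*z^2 - 17.5263*z - 3.39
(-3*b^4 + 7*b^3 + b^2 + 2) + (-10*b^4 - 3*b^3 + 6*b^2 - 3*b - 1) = -13*b^4 + 4*b^3 + 7*b^2 - 3*b + 1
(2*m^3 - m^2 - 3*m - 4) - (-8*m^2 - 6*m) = 2*m^3 + 7*m^2 + 3*m - 4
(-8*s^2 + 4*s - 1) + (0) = -8*s^2 + 4*s - 1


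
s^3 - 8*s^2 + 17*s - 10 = (s - 5)*(s - 2)*(s - 1)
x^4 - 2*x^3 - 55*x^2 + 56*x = x*(x - 8)*(x - 1)*(x + 7)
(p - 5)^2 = p^2 - 10*p + 25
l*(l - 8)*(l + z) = l^3 + l^2*z - 8*l^2 - 8*l*z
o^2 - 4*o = o*(o - 4)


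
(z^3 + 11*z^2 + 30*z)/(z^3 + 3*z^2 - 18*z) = (z + 5)/(z - 3)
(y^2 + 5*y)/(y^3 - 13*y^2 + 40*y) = (y + 5)/(y^2 - 13*y + 40)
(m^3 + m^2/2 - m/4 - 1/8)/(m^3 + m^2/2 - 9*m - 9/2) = (m^2 - 1/4)/(m^2 - 9)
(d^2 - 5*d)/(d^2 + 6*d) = (d - 5)/(d + 6)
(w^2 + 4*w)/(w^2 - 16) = w/(w - 4)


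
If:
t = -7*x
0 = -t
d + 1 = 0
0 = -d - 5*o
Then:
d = -1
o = 1/5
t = 0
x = 0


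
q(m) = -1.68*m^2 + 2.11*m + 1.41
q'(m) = 2.11 - 3.36*m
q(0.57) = 2.07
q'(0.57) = 0.19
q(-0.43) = 0.19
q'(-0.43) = 3.55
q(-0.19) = 0.95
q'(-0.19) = 2.75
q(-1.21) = -3.60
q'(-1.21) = 6.18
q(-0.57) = -0.34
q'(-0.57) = 4.03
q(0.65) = 2.07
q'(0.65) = -0.07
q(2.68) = -5.00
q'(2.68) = -6.89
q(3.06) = -7.86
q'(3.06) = -8.17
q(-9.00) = -153.66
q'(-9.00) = 32.35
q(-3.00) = -20.04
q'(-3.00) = 12.19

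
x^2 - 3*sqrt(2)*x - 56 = (x - 7*sqrt(2))*(x + 4*sqrt(2))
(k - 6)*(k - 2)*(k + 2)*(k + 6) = k^4 - 40*k^2 + 144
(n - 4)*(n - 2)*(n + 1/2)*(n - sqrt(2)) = n^4 - 11*n^3/2 - sqrt(2)*n^3 + 5*n^2 + 11*sqrt(2)*n^2/2 - 5*sqrt(2)*n + 4*n - 4*sqrt(2)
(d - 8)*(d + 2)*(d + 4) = d^3 - 2*d^2 - 40*d - 64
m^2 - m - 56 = (m - 8)*(m + 7)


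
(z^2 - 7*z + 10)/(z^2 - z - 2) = (z - 5)/(z + 1)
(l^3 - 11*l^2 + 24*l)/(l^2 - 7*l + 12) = l*(l - 8)/(l - 4)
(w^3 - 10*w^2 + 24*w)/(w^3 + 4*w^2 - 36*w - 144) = w*(w - 4)/(w^2 + 10*w + 24)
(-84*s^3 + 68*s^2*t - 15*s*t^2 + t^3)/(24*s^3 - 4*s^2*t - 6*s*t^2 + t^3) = (-7*s + t)/(2*s + t)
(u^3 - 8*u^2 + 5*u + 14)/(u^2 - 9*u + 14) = u + 1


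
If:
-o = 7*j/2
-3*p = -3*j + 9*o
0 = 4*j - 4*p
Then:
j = 0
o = 0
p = 0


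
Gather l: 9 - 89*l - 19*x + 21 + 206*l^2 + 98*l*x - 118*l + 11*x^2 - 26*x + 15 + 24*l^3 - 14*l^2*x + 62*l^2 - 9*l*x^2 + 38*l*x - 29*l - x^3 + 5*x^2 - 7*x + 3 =24*l^3 + l^2*(268 - 14*x) + l*(-9*x^2 + 136*x - 236) - x^3 + 16*x^2 - 52*x + 48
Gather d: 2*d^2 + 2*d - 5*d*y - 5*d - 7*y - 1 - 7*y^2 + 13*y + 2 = 2*d^2 + d*(-5*y - 3) - 7*y^2 + 6*y + 1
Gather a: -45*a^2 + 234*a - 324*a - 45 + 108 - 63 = -45*a^2 - 90*a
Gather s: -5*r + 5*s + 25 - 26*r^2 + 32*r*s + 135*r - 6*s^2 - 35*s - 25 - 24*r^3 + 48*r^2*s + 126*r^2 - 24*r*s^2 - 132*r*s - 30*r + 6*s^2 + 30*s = -24*r^3 + 100*r^2 - 24*r*s^2 + 100*r + s*(48*r^2 - 100*r)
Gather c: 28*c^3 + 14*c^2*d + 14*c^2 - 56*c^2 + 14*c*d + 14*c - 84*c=28*c^3 + c^2*(14*d - 42) + c*(14*d - 70)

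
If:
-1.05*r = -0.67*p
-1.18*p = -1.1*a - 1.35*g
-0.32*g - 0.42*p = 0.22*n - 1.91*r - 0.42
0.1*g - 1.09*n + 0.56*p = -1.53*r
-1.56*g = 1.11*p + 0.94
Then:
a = -0.92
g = 0.01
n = -1.20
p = -0.86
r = -0.55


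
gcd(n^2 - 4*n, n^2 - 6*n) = n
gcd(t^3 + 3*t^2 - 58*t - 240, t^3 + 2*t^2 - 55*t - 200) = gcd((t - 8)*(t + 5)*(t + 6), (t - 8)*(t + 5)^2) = t^2 - 3*t - 40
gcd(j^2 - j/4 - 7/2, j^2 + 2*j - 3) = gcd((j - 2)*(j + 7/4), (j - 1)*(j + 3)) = 1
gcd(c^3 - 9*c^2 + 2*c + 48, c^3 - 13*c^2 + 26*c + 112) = c^2 - 6*c - 16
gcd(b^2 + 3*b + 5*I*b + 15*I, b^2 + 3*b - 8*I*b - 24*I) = b + 3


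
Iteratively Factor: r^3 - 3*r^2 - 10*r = (r)*(r^2 - 3*r - 10) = r*(r + 2)*(r - 5)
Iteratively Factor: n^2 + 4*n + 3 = (n + 1)*(n + 3)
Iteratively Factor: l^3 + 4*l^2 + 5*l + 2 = (l + 1)*(l^2 + 3*l + 2) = (l + 1)*(l + 2)*(l + 1)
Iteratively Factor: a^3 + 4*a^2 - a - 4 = (a + 1)*(a^2 + 3*a - 4) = (a + 1)*(a + 4)*(a - 1)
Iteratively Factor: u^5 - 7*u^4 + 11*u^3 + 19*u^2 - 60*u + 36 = (u - 2)*(u^4 - 5*u^3 + u^2 + 21*u - 18) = (u - 3)*(u - 2)*(u^3 - 2*u^2 - 5*u + 6) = (u - 3)*(u - 2)*(u + 2)*(u^2 - 4*u + 3) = (u - 3)*(u - 2)*(u - 1)*(u + 2)*(u - 3)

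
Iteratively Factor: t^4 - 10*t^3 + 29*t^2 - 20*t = (t - 5)*(t^3 - 5*t^2 + 4*t) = (t - 5)*(t - 1)*(t^2 - 4*t) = (t - 5)*(t - 4)*(t - 1)*(t)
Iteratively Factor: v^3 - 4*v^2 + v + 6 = (v - 3)*(v^2 - v - 2) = (v - 3)*(v - 2)*(v + 1)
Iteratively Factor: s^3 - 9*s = (s + 3)*(s^2 - 3*s) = (s - 3)*(s + 3)*(s)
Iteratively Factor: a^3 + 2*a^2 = (a + 2)*(a^2) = a*(a + 2)*(a)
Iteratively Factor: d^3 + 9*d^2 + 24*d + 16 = (d + 4)*(d^2 + 5*d + 4) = (d + 4)^2*(d + 1)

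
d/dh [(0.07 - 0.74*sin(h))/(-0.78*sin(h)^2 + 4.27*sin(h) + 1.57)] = (-0.5772*sin(h)^2 + 0.1092*sin(h) - 1.4607)*cos(h)/(0.6084*sin(h)^4 - 6.6612*sin(h)^3 + 15.7837*sin(h)^2 + 13.4078*sin(h) + 2.4649)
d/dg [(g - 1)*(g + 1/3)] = 2*g - 2/3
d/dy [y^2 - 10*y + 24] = 2*y - 10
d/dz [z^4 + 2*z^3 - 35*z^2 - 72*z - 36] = 4*z^3 + 6*z^2 - 70*z - 72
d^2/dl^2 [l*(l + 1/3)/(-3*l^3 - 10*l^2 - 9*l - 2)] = 2*(-l^3 + 6*l + 6)/(3*(l^6 + 9*l^5 + 33*l^4 + 63*l^3 + 66*l^2 + 36*l + 8))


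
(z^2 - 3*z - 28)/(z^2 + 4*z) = (z - 7)/z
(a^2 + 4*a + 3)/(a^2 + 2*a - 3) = (a + 1)/(a - 1)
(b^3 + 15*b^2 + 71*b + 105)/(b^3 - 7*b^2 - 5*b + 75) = (b^2 + 12*b + 35)/(b^2 - 10*b + 25)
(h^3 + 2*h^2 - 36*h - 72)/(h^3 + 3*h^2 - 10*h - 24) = (h^2 - 36)/(h^2 + h - 12)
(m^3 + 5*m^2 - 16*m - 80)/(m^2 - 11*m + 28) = (m^2 + 9*m + 20)/(m - 7)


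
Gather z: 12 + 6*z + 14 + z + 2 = 7*z + 28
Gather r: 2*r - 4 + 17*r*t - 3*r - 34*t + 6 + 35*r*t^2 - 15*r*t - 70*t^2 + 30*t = r*(35*t^2 + 2*t - 1) - 70*t^2 - 4*t + 2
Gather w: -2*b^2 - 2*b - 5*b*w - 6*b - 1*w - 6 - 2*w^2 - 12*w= -2*b^2 - 8*b - 2*w^2 + w*(-5*b - 13) - 6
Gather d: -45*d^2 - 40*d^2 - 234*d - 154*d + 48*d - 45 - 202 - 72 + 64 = -85*d^2 - 340*d - 255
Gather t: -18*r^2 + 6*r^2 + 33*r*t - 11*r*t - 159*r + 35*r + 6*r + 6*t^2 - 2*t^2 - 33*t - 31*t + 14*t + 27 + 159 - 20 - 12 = -12*r^2 - 118*r + 4*t^2 + t*(22*r - 50) + 154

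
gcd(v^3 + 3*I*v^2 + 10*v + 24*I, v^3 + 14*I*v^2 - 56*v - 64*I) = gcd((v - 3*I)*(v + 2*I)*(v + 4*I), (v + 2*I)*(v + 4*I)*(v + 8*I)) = v^2 + 6*I*v - 8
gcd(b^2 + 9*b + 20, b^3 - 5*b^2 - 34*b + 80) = b + 5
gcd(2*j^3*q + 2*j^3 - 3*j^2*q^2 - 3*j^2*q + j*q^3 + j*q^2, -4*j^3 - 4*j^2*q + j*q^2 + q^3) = -2*j + q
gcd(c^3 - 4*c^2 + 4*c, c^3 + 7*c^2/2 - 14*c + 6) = c - 2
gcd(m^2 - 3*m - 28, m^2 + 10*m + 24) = m + 4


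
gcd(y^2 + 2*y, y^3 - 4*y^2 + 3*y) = y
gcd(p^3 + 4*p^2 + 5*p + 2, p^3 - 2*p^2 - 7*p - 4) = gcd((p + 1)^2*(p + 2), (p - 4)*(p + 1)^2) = p^2 + 2*p + 1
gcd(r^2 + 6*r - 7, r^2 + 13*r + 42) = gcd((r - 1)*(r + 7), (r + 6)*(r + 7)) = r + 7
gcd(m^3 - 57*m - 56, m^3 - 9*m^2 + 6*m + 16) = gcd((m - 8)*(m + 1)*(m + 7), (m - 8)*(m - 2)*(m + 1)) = m^2 - 7*m - 8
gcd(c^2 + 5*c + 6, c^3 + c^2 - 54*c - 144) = c + 3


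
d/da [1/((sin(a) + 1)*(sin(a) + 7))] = -2*(sin(a) + 4)*cos(a)/((sin(a) + 1)^2*(sin(a) + 7)^2)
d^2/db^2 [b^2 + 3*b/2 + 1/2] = 2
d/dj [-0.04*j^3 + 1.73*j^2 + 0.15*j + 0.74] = -0.12*j^2 + 3.46*j + 0.15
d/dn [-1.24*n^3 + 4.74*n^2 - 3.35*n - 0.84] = -3.72*n^2 + 9.48*n - 3.35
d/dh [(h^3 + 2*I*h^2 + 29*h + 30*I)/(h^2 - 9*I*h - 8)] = (h^4 - 18*I*h^3 - 35*h^2 - 92*I*h - 502)/(h^4 - 18*I*h^3 - 97*h^2 + 144*I*h + 64)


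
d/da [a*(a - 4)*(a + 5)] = 3*a^2 + 2*a - 20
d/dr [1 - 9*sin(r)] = -9*cos(r)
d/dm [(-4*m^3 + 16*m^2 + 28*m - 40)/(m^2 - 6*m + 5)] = -4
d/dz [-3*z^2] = -6*z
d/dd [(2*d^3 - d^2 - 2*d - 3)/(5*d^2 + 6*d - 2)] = 2*(5*d^4 + 12*d^3 - 4*d^2 + 17*d + 11)/(25*d^4 + 60*d^3 + 16*d^2 - 24*d + 4)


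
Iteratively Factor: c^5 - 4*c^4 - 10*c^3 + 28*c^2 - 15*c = (c)*(c^4 - 4*c^3 - 10*c^2 + 28*c - 15) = c*(c + 3)*(c^3 - 7*c^2 + 11*c - 5) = c*(c - 5)*(c + 3)*(c^2 - 2*c + 1) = c*(c - 5)*(c - 1)*(c + 3)*(c - 1)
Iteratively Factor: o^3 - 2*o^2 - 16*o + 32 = (o + 4)*(o^2 - 6*o + 8) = (o - 4)*(o + 4)*(o - 2)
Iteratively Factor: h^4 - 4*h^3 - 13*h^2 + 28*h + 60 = (h - 5)*(h^3 + h^2 - 8*h - 12) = (h - 5)*(h + 2)*(h^2 - h - 6) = (h - 5)*(h - 3)*(h + 2)*(h + 2)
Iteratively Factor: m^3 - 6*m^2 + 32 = (m - 4)*(m^2 - 2*m - 8) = (m - 4)*(m + 2)*(m - 4)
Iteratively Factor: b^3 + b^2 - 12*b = (b - 3)*(b^2 + 4*b) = (b - 3)*(b + 4)*(b)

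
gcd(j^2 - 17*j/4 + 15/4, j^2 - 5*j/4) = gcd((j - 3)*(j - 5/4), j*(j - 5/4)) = j - 5/4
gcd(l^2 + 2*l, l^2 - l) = l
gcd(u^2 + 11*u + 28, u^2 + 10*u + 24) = u + 4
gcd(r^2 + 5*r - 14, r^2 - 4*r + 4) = r - 2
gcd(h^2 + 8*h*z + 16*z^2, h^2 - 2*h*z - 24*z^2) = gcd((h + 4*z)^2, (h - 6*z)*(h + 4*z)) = h + 4*z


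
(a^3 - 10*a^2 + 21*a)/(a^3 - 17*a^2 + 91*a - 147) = a/(a - 7)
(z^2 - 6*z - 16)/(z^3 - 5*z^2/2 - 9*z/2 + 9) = 2*(z - 8)/(2*z^2 - 9*z + 9)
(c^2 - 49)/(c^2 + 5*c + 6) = (c^2 - 49)/(c^2 + 5*c + 6)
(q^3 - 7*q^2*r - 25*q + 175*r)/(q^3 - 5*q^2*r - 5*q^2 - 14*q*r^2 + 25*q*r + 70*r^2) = (q + 5)/(q + 2*r)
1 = 1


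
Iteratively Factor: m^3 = (m)*(m^2) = m^2*(m)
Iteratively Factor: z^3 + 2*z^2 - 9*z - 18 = (z + 3)*(z^2 - z - 6) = (z - 3)*(z + 3)*(z + 2)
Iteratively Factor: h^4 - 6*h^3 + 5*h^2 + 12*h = (h + 1)*(h^3 - 7*h^2 + 12*h) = h*(h + 1)*(h^2 - 7*h + 12) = h*(h - 4)*(h + 1)*(h - 3)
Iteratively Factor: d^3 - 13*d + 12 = (d + 4)*(d^2 - 4*d + 3) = (d - 3)*(d + 4)*(d - 1)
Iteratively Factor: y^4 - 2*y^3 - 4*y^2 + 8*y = (y - 2)*(y^3 - 4*y) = (y - 2)^2*(y^2 + 2*y) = y*(y - 2)^2*(y + 2)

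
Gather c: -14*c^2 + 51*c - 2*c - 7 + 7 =-14*c^2 + 49*c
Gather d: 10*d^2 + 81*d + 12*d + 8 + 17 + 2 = 10*d^2 + 93*d + 27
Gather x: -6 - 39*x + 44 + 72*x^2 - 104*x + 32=72*x^2 - 143*x + 70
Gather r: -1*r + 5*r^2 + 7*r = 5*r^2 + 6*r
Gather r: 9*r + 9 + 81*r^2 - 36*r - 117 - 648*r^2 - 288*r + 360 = -567*r^2 - 315*r + 252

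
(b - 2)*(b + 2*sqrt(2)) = b^2 - 2*b + 2*sqrt(2)*b - 4*sqrt(2)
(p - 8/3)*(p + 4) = p^2 + 4*p/3 - 32/3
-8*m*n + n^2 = n*(-8*m + n)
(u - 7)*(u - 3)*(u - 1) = u^3 - 11*u^2 + 31*u - 21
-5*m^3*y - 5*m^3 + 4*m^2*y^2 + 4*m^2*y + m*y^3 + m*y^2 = (-m + y)*(5*m + y)*(m*y + m)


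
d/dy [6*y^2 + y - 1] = 12*y + 1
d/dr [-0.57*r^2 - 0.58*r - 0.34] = -1.14*r - 0.58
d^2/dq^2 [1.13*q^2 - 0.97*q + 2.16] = 2.26000000000000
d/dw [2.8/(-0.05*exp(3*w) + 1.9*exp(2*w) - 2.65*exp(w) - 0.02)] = (0.42*exp(2*w) - 10.64*exp(w) + 7.42)*exp(w)/(0.05*exp(3*w) - 1.9*exp(2*w) + 2.65*exp(w) + 0.02)^2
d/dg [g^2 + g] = 2*g + 1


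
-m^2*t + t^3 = t*(-m + t)*(m + t)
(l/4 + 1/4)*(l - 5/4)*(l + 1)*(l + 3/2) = l^4/4 + 9*l^3/16 - 3*l^2/32 - 7*l/8 - 15/32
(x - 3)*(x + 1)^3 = x^4 - 6*x^2 - 8*x - 3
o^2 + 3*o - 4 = (o - 1)*(o + 4)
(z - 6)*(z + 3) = z^2 - 3*z - 18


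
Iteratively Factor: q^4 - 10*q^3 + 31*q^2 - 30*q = (q)*(q^3 - 10*q^2 + 31*q - 30) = q*(q - 3)*(q^2 - 7*q + 10) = q*(q - 3)*(q - 2)*(q - 5)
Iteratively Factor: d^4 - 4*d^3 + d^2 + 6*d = (d - 3)*(d^3 - d^2 - 2*d) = d*(d - 3)*(d^2 - d - 2) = d*(d - 3)*(d - 2)*(d + 1)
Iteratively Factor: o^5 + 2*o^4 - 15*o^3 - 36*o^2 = (o + 3)*(o^4 - o^3 - 12*o^2) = (o + 3)^2*(o^3 - 4*o^2) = o*(o + 3)^2*(o^2 - 4*o) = o*(o - 4)*(o + 3)^2*(o)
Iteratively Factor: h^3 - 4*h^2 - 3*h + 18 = (h - 3)*(h^2 - h - 6) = (h - 3)^2*(h + 2)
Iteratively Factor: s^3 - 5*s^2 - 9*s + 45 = (s + 3)*(s^2 - 8*s + 15) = (s - 5)*(s + 3)*(s - 3)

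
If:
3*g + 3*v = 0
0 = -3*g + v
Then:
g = 0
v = 0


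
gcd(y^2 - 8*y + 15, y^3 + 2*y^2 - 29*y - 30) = y - 5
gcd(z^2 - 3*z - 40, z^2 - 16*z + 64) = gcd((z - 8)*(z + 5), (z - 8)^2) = z - 8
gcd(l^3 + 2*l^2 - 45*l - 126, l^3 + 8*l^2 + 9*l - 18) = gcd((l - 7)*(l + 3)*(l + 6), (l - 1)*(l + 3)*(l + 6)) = l^2 + 9*l + 18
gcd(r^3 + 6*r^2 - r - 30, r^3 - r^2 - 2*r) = r - 2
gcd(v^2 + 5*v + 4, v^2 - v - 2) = v + 1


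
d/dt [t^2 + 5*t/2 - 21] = 2*t + 5/2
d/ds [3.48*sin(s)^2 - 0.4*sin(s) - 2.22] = (6.96*sin(s) - 0.4)*cos(s)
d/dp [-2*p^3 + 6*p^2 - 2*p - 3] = -6*p^2 + 12*p - 2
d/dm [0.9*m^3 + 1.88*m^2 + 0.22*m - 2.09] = 2.7*m^2 + 3.76*m + 0.22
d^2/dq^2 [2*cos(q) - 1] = -2*cos(q)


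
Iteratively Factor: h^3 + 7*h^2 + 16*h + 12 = (h + 2)*(h^2 + 5*h + 6) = (h + 2)*(h + 3)*(h + 2)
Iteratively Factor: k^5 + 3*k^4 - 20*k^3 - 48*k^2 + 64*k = (k + 4)*(k^4 - k^3 - 16*k^2 + 16*k) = (k - 4)*(k + 4)*(k^3 + 3*k^2 - 4*k) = k*(k - 4)*(k + 4)*(k^2 + 3*k - 4) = k*(k - 4)*(k + 4)^2*(k - 1)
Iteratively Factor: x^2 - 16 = (x - 4)*(x + 4)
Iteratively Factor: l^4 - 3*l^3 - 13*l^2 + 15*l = (l)*(l^3 - 3*l^2 - 13*l + 15) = l*(l - 5)*(l^2 + 2*l - 3) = l*(l - 5)*(l - 1)*(l + 3)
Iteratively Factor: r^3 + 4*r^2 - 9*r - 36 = (r + 4)*(r^2 - 9) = (r + 3)*(r + 4)*(r - 3)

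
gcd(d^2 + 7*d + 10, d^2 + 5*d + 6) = d + 2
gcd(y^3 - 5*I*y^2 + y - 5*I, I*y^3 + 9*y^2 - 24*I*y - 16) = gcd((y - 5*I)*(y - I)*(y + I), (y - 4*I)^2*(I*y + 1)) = y - I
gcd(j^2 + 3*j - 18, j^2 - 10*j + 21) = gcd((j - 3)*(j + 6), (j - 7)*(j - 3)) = j - 3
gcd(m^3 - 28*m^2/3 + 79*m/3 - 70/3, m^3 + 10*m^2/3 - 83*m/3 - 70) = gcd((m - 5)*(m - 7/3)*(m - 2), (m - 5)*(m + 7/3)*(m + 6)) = m - 5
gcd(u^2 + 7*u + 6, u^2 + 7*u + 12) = 1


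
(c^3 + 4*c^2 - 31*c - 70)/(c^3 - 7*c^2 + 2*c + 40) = (c + 7)/(c - 4)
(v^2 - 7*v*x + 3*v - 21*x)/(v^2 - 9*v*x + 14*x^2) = (-v - 3)/(-v + 2*x)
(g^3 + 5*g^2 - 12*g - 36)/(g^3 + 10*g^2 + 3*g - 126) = (g + 2)/(g + 7)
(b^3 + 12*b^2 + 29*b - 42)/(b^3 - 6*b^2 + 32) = (b^3 + 12*b^2 + 29*b - 42)/(b^3 - 6*b^2 + 32)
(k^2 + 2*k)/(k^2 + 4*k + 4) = k/(k + 2)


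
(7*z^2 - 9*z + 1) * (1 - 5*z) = -35*z^3 + 52*z^2 - 14*z + 1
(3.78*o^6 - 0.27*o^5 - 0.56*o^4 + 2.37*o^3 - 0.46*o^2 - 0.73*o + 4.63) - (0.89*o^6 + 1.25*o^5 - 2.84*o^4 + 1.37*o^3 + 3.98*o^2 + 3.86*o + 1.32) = 2.89*o^6 - 1.52*o^5 + 2.28*o^4 + 1.0*o^3 - 4.44*o^2 - 4.59*o + 3.31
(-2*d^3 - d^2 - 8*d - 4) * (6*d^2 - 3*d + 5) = -12*d^5 - 55*d^3 - 5*d^2 - 28*d - 20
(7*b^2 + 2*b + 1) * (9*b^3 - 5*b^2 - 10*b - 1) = 63*b^5 - 17*b^4 - 71*b^3 - 32*b^2 - 12*b - 1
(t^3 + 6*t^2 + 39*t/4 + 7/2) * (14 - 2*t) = -2*t^4 + 2*t^3 + 129*t^2/2 + 259*t/2 + 49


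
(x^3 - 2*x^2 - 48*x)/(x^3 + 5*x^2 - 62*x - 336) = x/(x + 7)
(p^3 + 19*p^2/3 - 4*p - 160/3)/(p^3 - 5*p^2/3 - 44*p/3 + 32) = (p + 5)/(p - 3)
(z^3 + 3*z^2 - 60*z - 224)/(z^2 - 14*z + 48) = (z^2 + 11*z + 28)/(z - 6)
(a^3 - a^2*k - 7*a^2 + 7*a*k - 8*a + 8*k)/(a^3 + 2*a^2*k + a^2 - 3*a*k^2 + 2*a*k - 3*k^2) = (a - 8)/(a + 3*k)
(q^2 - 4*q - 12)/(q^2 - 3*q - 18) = (q + 2)/(q + 3)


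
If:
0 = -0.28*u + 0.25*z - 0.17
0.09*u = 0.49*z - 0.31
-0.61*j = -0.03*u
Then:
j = -0.00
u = -0.05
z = 0.62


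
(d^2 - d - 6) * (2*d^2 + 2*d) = 2*d^4 - 14*d^2 - 12*d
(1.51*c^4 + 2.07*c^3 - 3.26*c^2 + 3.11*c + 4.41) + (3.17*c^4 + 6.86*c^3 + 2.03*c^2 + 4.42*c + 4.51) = 4.68*c^4 + 8.93*c^3 - 1.23*c^2 + 7.53*c + 8.92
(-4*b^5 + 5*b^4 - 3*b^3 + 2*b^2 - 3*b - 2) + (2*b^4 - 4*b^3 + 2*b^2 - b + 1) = -4*b^5 + 7*b^4 - 7*b^3 + 4*b^2 - 4*b - 1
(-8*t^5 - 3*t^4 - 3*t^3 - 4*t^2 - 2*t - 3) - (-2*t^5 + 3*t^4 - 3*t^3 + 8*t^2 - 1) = -6*t^5 - 6*t^4 - 12*t^2 - 2*t - 2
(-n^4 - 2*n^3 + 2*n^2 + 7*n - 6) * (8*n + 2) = -8*n^5 - 18*n^4 + 12*n^3 + 60*n^2 - 34*n - 12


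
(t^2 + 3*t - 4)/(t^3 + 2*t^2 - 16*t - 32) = (t - 1)/(t^2 - 2*t - 8)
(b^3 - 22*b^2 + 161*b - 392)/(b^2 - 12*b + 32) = (b^2 - 14*b + 49)/(b - 4)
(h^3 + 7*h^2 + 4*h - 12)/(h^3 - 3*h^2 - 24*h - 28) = (h^2 + 5*h - 6)/(h^2 - 5*h - 14)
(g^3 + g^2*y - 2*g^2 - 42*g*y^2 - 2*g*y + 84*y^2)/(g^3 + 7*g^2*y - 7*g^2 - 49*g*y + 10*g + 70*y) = (g - 6*y)/(g - 5)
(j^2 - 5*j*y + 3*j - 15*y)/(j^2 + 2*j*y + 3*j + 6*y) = (j - 5*y)/(j + 2*y)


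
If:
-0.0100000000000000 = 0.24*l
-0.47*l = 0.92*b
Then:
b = 0.02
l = -0.04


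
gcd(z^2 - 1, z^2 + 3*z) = 1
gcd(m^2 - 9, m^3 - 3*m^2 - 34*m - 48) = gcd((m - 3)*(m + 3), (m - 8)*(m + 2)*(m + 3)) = m + 3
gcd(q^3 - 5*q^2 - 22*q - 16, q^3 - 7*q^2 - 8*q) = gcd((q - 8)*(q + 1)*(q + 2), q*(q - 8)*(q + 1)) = q^2 - 7*q - 8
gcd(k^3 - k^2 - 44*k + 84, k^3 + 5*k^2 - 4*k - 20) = k - 2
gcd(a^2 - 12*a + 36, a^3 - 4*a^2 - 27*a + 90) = a - 6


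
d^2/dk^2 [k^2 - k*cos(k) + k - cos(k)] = k*cos(k) + 2*sin(k) + cos(k) + 2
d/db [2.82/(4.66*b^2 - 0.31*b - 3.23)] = (0.8742 - 26.2824*b)/(-4.66*b^2 + 0.31*b + 3.23)^2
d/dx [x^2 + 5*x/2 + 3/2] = 2*x + 5/2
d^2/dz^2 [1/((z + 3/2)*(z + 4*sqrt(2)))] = 4*(4*(z + 4*sqrt(2))^2 + 2*(z + 4*sqrt(2))*(2*z + 3) + (2*z + 3)^2)/((z + 4*sqrt(2))^3*(2*z + 3)^3)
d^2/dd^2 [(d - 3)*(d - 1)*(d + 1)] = 6*d - 6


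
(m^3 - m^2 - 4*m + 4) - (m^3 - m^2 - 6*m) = 2*m + 4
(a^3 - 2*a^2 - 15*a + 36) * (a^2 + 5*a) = a^5 + 3*a^4 - 25*a^3 - 39*a^2 + 180*a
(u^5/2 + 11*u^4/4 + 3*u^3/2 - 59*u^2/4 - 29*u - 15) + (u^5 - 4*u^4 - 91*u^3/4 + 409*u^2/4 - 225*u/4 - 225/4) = 3*u^5/2 - 5*u^4/4 - 85*u^3/4 + 175*u^2/2 - 341*u/4 - 285/4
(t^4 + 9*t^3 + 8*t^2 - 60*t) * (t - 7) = t^5 + 2*t^4 - 55*t^3 - 116*t^2 + 420*t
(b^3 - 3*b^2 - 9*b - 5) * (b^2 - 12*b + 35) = b^5 - 15*b^4 + 62*b^3 - 2*b^2 - 255*b - 175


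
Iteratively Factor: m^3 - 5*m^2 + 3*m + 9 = (m - 3)*(m^2 - 2*m - 3) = (m - 3)*(m + 1)*(m - 3)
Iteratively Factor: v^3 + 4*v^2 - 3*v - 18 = (v - 2)*(v^2 + 6*v + 9) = (v - 2)*(v + 3)*(v + 3)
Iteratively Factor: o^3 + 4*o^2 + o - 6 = (o + 3)*(o^2 + o - 2) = (o + 2)*(o + 3)*(o - 1)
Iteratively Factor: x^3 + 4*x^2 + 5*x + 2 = (x + 1)*(x^2 + 3*x + 2) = (x + 1)*(x + 2)*(x + 1)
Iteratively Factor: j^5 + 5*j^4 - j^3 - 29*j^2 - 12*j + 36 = (j - 1)*(j^4 + 6*j^3 + 5*j^2 - 24*j - 36) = (j - 1)*(j + 3)*(j^3 + 3*j^2 - 4*j - 12) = (j - 1)*(j + 3)^2*(j^2 - 4) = (j - 2)*(j - 1)*(j + 3)^2*(j + 2)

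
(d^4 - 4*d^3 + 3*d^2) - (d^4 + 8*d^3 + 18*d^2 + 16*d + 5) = -12*d^3 - 15*d^2 - 16*d - 5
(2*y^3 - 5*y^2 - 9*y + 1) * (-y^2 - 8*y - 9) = -2*y^5 - 11*y^4 + 31*y^3 + 116*y^2 + 73*y - 9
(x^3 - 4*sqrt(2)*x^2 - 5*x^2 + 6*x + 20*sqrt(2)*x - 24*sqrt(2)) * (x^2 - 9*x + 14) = x^5 - 14*x^4 - 4*sqrt(2)*x^4 + 65*x^3 + 56*sqrt(2)*x^3 - 260*sqrt(2)*x^2 - 124*x^2 + 84*x + 496*sqrt(2)*x - 336*sqrt(2)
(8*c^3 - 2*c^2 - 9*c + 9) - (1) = 8*c^3 - 2*c^2 - 9*c + 8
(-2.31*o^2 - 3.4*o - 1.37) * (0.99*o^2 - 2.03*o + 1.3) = -2.2869*o^4 + 1.3233*o^3 + 2.5427*o^2 - 1.6389*o - 1.781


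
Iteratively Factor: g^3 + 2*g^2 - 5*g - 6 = (g + 3)*(g^2 - g - 2) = (g - 2)*(g + 3)*(g + 1)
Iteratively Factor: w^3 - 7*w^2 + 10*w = (w - 2)*(w^2 - 5*w) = (w - 5)*(w - 2)*(w)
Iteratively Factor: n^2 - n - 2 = (n + 1)*(n - 2)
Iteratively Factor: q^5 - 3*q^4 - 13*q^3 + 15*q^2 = (q)*(q^4 - 3*q^3 - 13*q^2 + 15*q) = q*(q - 5)*(q^3 + 2*q^2 - 3*q) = q*(q - 5)*(q + 3)*(q^2 - q) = q*(q - 5)*(q - 1)*(q + 3)*(q)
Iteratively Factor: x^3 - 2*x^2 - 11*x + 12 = (x + 3)*(x^2 - 5*x + 4) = (x - 1)*(x + 3)*(x - 4)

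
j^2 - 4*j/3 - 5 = (j - 3)*(j + 5/3)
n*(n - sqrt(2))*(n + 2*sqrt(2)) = n^3 + sqrt(2)*n^2 - 4*n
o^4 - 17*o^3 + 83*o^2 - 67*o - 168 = (o - 8)*(o - 7)*(o - 3)*(o + 1)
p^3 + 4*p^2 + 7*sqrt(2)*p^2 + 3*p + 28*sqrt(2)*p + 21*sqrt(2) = (p + 1)*(p + 3)*(p + 7*sqrt(2))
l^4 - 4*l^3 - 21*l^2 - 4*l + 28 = (l - 7)*(l - 1)*(l + 2)^2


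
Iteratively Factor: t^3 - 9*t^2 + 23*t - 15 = (t - 1)*(t^2 - 8*t + 15) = (t - 5)*(t - 1)*(t - 3)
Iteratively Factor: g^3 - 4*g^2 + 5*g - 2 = (g - 1)*(g^2 - 3*g + 2) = (g - 1)^2*(g - 2)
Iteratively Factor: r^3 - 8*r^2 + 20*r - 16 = (r - 2)*(r^2 - 6*r + 8) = (r - 4)*(r - 2)*(r - 2)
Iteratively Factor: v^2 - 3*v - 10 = (v + 2)*(v - 5)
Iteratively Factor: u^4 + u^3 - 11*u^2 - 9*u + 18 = (u + 2)*(u^3 - u^2 - 9*u + 9) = (u + 2)*(u + 3)*(u^2 - 4*u + 3) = (u - 3)*(u + 2)*(u + 3)*(u - 1)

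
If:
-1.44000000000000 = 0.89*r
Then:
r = -1.62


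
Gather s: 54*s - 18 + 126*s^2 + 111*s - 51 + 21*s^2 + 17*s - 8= 147*s^2 + 182*s - 77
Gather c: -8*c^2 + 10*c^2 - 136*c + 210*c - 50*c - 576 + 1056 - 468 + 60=2*c^2 + 24*c + 72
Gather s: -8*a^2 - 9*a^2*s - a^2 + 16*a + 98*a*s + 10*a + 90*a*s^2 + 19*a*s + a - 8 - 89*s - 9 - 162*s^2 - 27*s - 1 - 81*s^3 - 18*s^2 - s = -9*a^2 + 27*a - 81*s^3 + s^2*(90*a - 180) + s*(-9*a^2 + 117*a - 117) - 18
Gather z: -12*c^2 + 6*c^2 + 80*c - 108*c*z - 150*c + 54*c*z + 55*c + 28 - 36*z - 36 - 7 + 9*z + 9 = -6*c^2 - 15*c + z*(-54*c - 27) - 6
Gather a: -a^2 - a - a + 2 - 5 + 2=-a^2 - 2*a - 1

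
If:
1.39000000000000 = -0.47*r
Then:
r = -2.96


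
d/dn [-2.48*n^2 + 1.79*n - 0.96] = 1.79 - 4.96*n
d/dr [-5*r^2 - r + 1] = -10*r - 1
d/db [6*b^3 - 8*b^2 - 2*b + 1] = 18*b^2 - 16*b - 2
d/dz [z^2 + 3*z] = 2*z + 3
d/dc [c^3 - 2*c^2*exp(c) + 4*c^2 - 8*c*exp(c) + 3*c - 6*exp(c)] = -2*c^2*exp(c) + 3*c^2 - 12*c*exp(c) + 8*c - 14*exp(c) + 3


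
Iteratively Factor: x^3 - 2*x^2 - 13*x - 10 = (x - 5)*(x^2 + 3*x + 2) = (x - 5)*(x + 2)*(x + 1)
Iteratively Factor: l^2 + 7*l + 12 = (l + 4)*(l + 3)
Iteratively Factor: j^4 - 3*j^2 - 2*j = (j + 1)*(j^3 - j^2 - 2*j) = (j + 1)^2*(j^2 - 2*j) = (j - 2)*(j + 1)^2*(j)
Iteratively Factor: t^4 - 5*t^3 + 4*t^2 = (t)*(t^3 - 5*t^2 + 4*t) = t*(t - 4)*(t^2 - t) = t^2*(t - 4)*(t - 1)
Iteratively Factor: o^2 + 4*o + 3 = (o + 1)*(o + 3)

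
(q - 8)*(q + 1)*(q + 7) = q^3 - 57*q - 56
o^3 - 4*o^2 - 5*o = o*(o - 5)*(o + 1)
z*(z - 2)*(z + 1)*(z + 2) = z^4 + z^3 - 4*z^2 - 4*z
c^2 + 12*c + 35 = (c + 5)*(c + 7)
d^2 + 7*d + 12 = (d + 3)*(d + 4)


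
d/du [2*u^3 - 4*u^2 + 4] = 2*u*(3*u - 4)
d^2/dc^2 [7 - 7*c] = 0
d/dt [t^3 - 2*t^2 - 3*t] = 3*t^2 - 4*t - 3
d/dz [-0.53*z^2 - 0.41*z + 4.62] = -1.06*z - 0.41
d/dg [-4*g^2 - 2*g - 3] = -8*g - 2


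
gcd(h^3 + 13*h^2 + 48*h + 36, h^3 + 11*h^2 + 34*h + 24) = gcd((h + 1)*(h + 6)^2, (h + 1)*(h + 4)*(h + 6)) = h^2 + 7*h + 6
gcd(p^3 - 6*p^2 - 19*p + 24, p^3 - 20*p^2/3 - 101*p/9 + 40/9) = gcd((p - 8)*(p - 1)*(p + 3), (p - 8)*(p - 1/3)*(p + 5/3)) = p - 8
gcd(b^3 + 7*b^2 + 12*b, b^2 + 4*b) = b^2 + 4*b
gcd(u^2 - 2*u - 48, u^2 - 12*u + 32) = u - 8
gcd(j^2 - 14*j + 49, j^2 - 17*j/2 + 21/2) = j - 7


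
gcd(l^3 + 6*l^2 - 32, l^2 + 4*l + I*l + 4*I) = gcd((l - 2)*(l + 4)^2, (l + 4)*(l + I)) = l + 4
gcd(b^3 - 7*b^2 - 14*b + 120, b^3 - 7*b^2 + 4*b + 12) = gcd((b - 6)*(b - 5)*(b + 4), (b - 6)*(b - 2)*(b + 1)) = b - 6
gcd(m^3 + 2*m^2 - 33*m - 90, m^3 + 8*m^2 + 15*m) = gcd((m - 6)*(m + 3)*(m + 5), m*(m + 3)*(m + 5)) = m^2 + 8*m + 15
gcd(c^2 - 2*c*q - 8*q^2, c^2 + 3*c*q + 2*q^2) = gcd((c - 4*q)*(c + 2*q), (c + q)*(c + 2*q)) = c + 2*q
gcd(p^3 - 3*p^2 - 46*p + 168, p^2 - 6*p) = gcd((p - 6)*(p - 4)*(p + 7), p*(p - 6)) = p - 6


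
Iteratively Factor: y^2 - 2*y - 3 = (y + 1)*(y - 3)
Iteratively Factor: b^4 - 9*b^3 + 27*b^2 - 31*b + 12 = (b - 1)*(b^3 - 8*b^2 + 19*b - 12) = (b - 4)*(b - 1)*(b^2 - 4*b + 3) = (b - 4)*(b - 3)*(b - 1)*(b - 1)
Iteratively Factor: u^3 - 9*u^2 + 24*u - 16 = (u - 4)*(u^2 - 5*u + 4) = (u - 4)*(u - 1)*(u - 4)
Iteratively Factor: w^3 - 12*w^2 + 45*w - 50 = (w - 2)*(w^2 - 10*w + 25) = (w - 5)*(w - 2)*(w - 5)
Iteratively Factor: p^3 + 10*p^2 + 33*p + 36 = (p + 4)*(p^2 + 6*p + 9) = (p + 3)*(p + 4)*(p + 3)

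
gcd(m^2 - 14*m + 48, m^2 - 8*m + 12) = m - 6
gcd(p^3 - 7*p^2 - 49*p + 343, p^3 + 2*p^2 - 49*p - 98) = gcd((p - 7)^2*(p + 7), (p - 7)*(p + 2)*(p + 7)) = p^2 - 49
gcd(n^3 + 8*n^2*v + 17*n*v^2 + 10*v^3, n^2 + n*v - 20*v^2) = n + 5*v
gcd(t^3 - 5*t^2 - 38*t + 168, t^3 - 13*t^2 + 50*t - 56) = t^2 - 11*t + 28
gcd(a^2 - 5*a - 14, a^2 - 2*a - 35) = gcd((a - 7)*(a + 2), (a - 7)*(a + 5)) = a - 7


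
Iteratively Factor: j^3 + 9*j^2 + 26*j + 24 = (j + 4)*(j^2 + 5*j + 6) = (j + 2)*(j + 4)*(j + 3)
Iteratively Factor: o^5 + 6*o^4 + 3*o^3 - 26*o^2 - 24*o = (o - 2)*(o^4 + 8*o^3 + 19*o^2 + 12*o) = (o - 2)*(o + 3)*(o^3 + 5*o^2 + 4*o) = o*(o - 2)*(o + 3)*(o^2 + 5*o + 4) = o*(o - 2)*(o + 1)*(o + 3)*(o + 4)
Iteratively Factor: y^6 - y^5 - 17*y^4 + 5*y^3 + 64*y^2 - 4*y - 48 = (y + 1)*(y^5 - 2*y^4 - 15*y^3 + 20*y^2 + 44*y - 48) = (y - 1)*(y + 1)*(y^4 - y^3 - 16*y^2 + 4*y + 48) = (y - 1)*(y + 1)*(y + 2)*(y^3 - 3*y^2 - 10*y + 24) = (y - 1)*(y + 1)*(y + 2)*(y + 3)*(y^2 - 6*y + 8) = (y - 2)*(y - 1)*(y + 1)*(y + 2)*(y + 3)*(y - 4)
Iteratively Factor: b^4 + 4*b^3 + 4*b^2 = (b + 2)*(b^3 + 2*b^2) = (b + 2)^2*(b^2) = b*(b + 2)^2*(b)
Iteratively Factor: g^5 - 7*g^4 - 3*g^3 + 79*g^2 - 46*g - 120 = (g + 3)*(g^4 - 10*g^3 + 27*g^2 - 2*g - 40) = (g - 4)*(g + 3)*(g^3 - 6*g^2 + 3*g + 10) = (g - 4)*(g + 1)*(g + 3)*(g^2 - 7*g + 10) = (g - 4)*(g - 2)*(g + 1)*(g + 3)*(g - 5)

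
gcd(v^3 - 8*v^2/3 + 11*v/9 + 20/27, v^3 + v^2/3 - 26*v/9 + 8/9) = v - 4/3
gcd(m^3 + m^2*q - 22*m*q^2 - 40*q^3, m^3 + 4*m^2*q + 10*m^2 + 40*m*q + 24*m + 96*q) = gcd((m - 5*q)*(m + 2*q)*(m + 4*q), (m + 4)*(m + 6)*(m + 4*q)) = m + 4*q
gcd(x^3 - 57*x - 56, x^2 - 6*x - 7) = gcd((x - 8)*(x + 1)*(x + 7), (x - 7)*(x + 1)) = x + 1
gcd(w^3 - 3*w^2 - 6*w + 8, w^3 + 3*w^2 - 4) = w^2 + w - 2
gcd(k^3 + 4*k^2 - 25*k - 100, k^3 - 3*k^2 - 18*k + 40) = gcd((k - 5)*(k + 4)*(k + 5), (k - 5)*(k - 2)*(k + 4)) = k^2 - k - 20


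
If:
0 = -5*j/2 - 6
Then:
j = -12/5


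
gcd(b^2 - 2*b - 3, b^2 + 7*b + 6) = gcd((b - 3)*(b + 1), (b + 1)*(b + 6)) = b + 1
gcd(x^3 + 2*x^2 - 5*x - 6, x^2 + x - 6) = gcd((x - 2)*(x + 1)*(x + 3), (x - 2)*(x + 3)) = x^2 + x - 6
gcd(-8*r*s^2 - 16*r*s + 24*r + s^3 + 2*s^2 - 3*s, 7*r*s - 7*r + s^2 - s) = s - 1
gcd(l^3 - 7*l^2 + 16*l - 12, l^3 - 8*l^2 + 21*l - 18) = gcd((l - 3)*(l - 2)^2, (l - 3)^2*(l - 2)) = l^2 - 5*l + 6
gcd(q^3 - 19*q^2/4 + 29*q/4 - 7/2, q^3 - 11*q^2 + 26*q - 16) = q^2 - 3*q + 2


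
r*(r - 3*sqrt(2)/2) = r^2 - 3*sqrt(2)*r/2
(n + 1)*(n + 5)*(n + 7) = n^3 + 13*n^2 + 47*n + 35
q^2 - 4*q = q*(q - 4)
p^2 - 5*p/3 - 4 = (p - 3)*(p + 4/3)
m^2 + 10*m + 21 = (m + 3)*(m + 7)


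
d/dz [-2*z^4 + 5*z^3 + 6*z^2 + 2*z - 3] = -8*z^3 + 15*z^2 + 12*z + 2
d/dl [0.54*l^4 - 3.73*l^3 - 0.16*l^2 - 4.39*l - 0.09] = 2.16*l^3 - 11.19*l^2 - 0.32*l - 4.39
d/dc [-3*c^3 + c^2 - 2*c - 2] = -9*c^2 + 2*c - 2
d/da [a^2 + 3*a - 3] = 2*a + 3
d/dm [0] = 0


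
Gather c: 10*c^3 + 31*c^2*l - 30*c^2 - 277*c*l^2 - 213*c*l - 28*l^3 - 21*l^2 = 10*c^3 + c^2*(31*l - 30) + c*(-277*l^2 - 213*l) - 28*l^3 - 21*l^2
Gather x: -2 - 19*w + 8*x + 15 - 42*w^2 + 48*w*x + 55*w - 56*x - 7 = -42*w^2 + 36*w + x*(48*w - 48) + 6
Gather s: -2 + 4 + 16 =18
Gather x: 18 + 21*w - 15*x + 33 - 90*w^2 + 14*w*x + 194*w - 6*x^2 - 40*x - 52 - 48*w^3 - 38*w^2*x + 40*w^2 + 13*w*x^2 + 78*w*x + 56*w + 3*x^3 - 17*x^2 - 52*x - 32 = -48*w^3 - 50*w^2 + 271*w + 3*x^3 + x^2*(13*w - 23) + x*(-38*w^2 + 92*w - 107) - 33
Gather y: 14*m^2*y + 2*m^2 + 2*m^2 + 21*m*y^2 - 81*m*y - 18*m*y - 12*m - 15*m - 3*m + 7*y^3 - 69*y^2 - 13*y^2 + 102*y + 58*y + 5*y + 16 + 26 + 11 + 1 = 4*m^2 - 30*m + 7*y^3 + y^2*(21*m - 82) + y*(14*m^2 - 99*m + 165) + 54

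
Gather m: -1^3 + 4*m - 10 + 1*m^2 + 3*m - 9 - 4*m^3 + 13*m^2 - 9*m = -4*m^3 + 14*m^2 - 2*m - 20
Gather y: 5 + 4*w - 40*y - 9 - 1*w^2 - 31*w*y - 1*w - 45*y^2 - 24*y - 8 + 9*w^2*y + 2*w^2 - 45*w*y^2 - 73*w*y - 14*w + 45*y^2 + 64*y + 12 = w^2 - 45*w*y^2 - 11*w + y*(9*w^2 - 104*w)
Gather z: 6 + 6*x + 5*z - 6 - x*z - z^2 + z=6*x - z^2 + z*(6 - x)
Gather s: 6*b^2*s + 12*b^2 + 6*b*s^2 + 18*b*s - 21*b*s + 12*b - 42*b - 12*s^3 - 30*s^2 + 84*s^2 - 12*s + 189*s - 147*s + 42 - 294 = 12*b^2 - 30*b - 12*s^3 + s^2*(6*b + 54) + s*(6*b^2 - 3*b + 30) - 252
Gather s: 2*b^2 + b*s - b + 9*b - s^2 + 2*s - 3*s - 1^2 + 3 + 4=2*b^2 + 8*b - s^2 + s*(b - 1) + 6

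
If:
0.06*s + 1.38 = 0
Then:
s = -23.00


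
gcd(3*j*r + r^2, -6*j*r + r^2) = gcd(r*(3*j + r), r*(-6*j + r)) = r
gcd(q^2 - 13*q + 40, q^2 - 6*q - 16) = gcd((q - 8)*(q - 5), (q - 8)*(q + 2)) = q - 8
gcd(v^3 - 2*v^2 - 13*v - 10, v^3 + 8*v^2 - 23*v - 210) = v - 5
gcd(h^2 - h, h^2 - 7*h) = h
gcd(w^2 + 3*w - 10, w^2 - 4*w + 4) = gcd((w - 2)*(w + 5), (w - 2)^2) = w - 2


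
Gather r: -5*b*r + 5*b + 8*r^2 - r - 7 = 5*b + 8*r^2 + r*(-5*b - 1) - 7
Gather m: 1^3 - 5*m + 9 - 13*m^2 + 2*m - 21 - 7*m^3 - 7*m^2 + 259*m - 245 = -7*m^3 - 20*m^2 + 256*m - 256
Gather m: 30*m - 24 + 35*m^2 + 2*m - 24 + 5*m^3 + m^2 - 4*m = 5*m^3 + 36*m^2 + 28*m - 48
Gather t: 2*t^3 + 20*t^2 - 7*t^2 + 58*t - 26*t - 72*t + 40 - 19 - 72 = 2*t^3 + 13*t^2 - 40*t - 51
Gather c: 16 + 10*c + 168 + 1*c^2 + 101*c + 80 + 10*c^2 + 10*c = 11*c^2 + 121*c + 264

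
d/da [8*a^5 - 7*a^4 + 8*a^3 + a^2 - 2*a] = 40*a^4 - 28*a^3 + 24*a^2 + 2*a - 2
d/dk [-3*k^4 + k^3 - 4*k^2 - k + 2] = -12*k^3 + 3*k^2 - 8*k - 1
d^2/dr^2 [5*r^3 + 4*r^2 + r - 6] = 30*r + 8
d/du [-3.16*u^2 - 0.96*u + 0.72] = -6.32*u - 0.96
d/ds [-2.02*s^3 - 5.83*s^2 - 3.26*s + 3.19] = -6.06*s^2 - 11.66*s - 3.26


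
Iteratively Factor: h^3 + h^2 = (h)*(h^2 + h) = h^2*(h + 1)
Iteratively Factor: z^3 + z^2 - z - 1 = (z + 1)*(z^2 - 1) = (z + 1)^2*(z - 1)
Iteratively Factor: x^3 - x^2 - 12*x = (x)*(x^2 - x - 12) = x*(x + 3)*(x - 4)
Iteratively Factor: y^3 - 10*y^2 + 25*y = (y - 5)*(y^2 - 5*y) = y*(y - 5)*(y - 5)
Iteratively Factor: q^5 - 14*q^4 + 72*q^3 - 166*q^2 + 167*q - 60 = (q - 5)*(q^4 - 9*q^3 + 27*q^2 - 31*q + 12) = (q - 5)*(q - 1)*(q^3 - 8*q^2 + 19*q - 12) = (q - 5)*(q - 4)*(q - 1)*(q^2 - 4*q + 3) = (q - 5)*(q - 4)*(q - 3)*(q - 1)*(q - 1)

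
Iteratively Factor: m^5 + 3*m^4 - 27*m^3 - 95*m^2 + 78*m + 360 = (m + 4)*(m^4 - m^3 - 23*m^2 - 3*m + 90) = (m - 2)*(m + 4)*(m^3 + m^2 - 21*m - 45) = (m - 2)*(m + 3)*(m + 4)*(m^2 - 2*m - 15) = (m - 2)*(m + 3)^2*(m + 4)*(m - 5)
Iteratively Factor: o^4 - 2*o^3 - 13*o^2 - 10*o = (o + 1)*(o^3 - 3*o^2 - 10*o) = (o - 5)*(o + 1)*(o^2 + 2*o) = o*(o - 5)*(o + 1)*(o + 2)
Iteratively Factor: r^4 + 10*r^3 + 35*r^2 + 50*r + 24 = (r + 4)*(r^3 + 6*r^2 + 11*r + 6) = (r + 3)*(r + 4)*(r^2 + 3*r + 2) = (r + 1)*(r + 3)*(r + 4)*(r + 2)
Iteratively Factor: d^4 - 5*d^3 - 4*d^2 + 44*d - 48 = (d - 2)*(d^3 - 3*d^2 - 10*d + 24) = (d - 2)^2*(d^2 - d - 12) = (d - 4)*(d - 2)^2*(d + 3)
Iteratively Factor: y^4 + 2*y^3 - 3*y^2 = (y - 1)*(y^3 + 3*y^2) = y*(y - 1)*(y^2 + 3*y) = y^2*(y - 1)*(y + 3)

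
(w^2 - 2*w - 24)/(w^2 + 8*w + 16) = (w - 6)/(w + 4)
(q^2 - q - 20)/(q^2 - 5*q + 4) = (q^2 - q - 20)/(q^2 - 5*q + 4)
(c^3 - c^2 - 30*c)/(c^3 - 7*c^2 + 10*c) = (c^2 - c - 30)/(c^2 - 7*c + 10)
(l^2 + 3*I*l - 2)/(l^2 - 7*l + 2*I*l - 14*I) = (l + I)/(l - 7)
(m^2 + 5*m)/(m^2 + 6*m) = (m + 5)/(m + 6)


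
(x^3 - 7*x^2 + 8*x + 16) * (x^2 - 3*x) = x^5 - 10*x^4 + 29*x^3 - 8*x^2 - 48*x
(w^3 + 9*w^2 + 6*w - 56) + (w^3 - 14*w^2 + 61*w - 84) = 2*w^3 - 5*w^2 + 67*w - 140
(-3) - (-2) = -1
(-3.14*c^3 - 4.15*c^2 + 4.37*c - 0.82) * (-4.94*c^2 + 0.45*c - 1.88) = 15.5116*c^5 + 19.088*c^4 - 17.5521*c^3 + 13.8193*c^2 - 8.5846*c + 1.5416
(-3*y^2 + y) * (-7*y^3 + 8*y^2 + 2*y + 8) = 21*y^5 - 31*y^4 + 2*y^3 - 22*y^2 + 8*y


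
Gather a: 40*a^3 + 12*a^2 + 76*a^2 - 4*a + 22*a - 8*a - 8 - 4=40*a^3 + 88*a^2 + 10*a - 12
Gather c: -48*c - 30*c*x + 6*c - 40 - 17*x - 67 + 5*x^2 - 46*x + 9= c*(-30*x - 42) + 5*x^2 - 63*x - 98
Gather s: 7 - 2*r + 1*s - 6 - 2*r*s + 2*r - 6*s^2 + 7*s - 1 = -6*s^2 + s*(8 - 2*r)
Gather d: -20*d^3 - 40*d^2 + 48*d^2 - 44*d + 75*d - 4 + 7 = -20*d^3 + 8*d^2 + 31*d + 3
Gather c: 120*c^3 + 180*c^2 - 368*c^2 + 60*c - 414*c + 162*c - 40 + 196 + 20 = 120*c^3 - 188*c^2 - 192*c + 176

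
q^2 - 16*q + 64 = (q - 8)^2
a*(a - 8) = a^2 - 8*a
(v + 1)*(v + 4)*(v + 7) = v^3 + 12*v^2 + 39*v + 28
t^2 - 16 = (t - 4)*(t + 4)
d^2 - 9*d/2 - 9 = (d - 6)*(d + 3/2)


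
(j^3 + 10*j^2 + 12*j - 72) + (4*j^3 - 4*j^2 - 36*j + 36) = 5*j^3 + 6*j^2 - 24*j - 36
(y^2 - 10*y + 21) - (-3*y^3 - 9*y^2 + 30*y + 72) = 3*y^3 + 10*y^2 - 40*y - 51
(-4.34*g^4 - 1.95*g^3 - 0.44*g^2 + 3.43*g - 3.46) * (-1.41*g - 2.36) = 6.1194*g^5 + 12.9919*g^4 + 5.2224*g^3 - 3.7979*g^2 - 3.2162*g + 8.1656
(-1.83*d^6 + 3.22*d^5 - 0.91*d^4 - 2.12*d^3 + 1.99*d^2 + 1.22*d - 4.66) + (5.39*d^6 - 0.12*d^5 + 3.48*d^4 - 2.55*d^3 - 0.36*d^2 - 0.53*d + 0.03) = 3.56*d^6 + 3.1*d^5 + 2.57*d^4 - 4.67*d^3 + 1.63*d^2 + 0.69*d - 4.63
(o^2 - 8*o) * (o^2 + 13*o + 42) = o^4 + 5*o^3 - 62*o^2 - 336*o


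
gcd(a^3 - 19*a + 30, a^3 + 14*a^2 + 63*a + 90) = a + 5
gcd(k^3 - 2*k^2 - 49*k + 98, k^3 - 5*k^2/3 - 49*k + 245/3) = k^2 - 49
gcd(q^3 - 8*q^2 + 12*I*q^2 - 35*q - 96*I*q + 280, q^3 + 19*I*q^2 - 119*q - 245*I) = q^2 + 12*I*q - 35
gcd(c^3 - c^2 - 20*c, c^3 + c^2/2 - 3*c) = c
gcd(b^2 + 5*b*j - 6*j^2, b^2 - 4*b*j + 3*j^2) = b - j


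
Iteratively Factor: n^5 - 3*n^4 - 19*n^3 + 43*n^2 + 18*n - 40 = (n - 1)*(n^4 - 2*n^3 - 21*n^2 + 22*n + 40) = (n - 1)*(n + 1)*(n^3 - 3*n^2 - 18*n + 40) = (n - 1)*(n + 1)*(n + 4)*(n^2 - 7*n + 10) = (n - 5)*(n - 1)*(n + 1)*(n + 4)*(n - 2)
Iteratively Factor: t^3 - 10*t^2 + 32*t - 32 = (t - 4)*(t^2 - 6*t + 8) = (t - 4)*(t - 2)*(t - 4)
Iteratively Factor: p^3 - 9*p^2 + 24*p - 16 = (p - 1)*(p^2 - 8*p + 16) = (p - 4)*(p - 1)*(p - 4)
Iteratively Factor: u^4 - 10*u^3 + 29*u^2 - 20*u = (u - 5)*(u^3 - 5*u^2 + 4*u) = (u - 5)*(u - 4)*(u^2 - u) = u*(u - 5)*(u - 4)*(u - 1)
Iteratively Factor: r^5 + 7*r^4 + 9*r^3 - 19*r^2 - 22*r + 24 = (r - 1)*(r^4 + 8*r^3 + 17*r^2 - 2*r - 24) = (r - 1)*(r + 2)*(r^3 + 6*r^2 + 5*r - 12) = (r - 1)^2*(r + 2)*(r^2 + 7*r + 12) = (r - 1)^2*(r + 2)*(r + 3)*(r + 4)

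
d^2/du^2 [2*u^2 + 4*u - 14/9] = 4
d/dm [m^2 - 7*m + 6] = 2*m - 7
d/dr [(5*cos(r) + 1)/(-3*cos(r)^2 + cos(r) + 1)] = (15*sin(r)^2 - 6*cos(r) - 19)*sin(r)/(-3*cos(r)^2 + cos(r) + 1)^2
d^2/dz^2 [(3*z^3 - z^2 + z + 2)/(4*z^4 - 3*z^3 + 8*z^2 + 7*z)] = 2*(48*z^9 - 48*z^8 - 156*z^7 - 269*z^6 + 120*z^5 + 465*z^4 + 16*z^3 + 258*z^2 + 336*z + 98)/(z^3*(64*z^9 - 144*z^8 + 492*z^7 - 267*z^6 + 480*z^5 + 957*z^4 + 92*z^3 + 903*z^2 + 1176*z + 343))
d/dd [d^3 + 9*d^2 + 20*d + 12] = 3*d^2 + 18*d + 20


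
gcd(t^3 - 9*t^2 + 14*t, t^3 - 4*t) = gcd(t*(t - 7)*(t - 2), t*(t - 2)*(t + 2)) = t^2 - 2*t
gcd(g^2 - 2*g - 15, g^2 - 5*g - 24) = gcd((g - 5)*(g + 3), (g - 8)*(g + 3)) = g + 3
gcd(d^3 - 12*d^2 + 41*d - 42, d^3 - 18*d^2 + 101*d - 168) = d^2 - 10*d + 21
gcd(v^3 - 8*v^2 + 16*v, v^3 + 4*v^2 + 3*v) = v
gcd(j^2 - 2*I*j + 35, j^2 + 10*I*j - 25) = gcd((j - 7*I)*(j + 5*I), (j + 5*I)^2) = j + 5*I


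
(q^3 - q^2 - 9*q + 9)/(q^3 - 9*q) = (q - 1)/q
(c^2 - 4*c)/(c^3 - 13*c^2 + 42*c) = (c - 4)/(c^2 - 13*c + 42)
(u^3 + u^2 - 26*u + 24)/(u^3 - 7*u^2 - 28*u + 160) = (u^2 + 5*u - 6)/(u^2 - 3*u - 40)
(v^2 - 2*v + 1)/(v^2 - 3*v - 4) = (-v^2 + 2*v - 1)/(-v^2 + 3*v + 4)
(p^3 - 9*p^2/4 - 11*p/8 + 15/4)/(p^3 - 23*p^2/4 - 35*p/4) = (p^2 - 7*p/2 + 3)/(p*(p - 7))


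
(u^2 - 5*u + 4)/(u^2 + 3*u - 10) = (u^2 - 5*u + 4)/(u^2 + 3*u - 10)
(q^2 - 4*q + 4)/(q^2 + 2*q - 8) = (q - 2)/(q + 4)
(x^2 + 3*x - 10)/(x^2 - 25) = (x - 2)/(x - 5)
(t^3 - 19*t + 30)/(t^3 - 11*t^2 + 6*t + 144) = (t^3 - 19*t + 30)/(t^3 - 11*t^2 + 6*t + 144)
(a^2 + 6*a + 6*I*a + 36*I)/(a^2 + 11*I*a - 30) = (a + 6)/(a + 5*I)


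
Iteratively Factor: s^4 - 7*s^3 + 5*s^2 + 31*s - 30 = (s - 1)*(s^3 - 6*s^2 - s + 30) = (s - 3)*(s - 1)*(s^2 - 3*s - 10) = (s - 3)*(s - 1)*(s + 2)*(s - 5)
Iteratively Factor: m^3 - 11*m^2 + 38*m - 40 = (m - 5)*(m^2 - 6*m + 8) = (m - 5)*(m - 2)*(m - 4)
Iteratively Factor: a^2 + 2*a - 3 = (a - 1)*(a + 3)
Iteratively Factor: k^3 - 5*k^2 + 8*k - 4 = (k - 2)*(k^2 - 3*k + 2) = (k - 2)*(k - 1)*(k - 2)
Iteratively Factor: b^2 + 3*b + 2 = (b + 2)*(b + 1)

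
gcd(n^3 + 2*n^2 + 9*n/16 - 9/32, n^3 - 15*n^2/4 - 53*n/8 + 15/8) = n^2 + 5*n/4 - 3/8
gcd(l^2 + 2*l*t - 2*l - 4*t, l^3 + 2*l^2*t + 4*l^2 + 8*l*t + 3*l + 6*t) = l + 2*t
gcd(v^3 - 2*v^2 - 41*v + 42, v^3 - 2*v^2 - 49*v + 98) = v - 7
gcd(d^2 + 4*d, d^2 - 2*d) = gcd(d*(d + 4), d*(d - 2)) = d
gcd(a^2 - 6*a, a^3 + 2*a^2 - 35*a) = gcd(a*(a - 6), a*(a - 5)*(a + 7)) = a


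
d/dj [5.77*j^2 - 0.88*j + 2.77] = 11.54*j - 0.88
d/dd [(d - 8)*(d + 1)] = 2*d - 7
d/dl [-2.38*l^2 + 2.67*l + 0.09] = 2.67 - 4.76*l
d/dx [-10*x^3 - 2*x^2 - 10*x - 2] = -30*x^2 - 4*x - 10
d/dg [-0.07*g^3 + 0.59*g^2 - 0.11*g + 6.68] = -0.21*g^2 + 1.18*g - 0.11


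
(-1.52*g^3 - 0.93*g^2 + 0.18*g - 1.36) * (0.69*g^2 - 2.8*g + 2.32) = -1.0488*g^5 + 3.6143*g^4 - 0.7982*g^3 - 3.6*g^2 + 4.2256*g - 3.1552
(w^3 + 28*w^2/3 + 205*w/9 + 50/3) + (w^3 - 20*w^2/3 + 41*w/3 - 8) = 2*w^3 + 8*w^2/3 + 328*w/9 + 26/3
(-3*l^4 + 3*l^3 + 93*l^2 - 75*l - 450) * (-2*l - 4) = 6*l^5 + 6*l^4 - 198*l^3 - 222*l^2 + 1200*l + 1800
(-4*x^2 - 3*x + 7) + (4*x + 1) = -4*x^2 + x + 8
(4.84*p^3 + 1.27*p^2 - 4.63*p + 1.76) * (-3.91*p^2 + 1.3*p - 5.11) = -18.9244*p^5 + 1.3263*p^4 - 4.9781*p^3 - 19.3903*p^2 + 25.9473*p - 8.9936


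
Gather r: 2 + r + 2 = r + 4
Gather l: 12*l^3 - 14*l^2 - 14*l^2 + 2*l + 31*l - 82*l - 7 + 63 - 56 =12*l^3 - 28*l^2 - 49*l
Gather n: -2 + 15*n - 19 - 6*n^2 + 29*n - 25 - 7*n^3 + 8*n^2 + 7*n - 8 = -7*n^3 + 2*n^2 + 51*n - 54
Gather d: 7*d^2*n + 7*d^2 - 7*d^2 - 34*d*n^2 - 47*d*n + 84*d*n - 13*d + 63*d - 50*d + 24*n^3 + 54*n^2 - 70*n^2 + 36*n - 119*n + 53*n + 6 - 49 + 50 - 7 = 7*d^2*n + d*(-34*n^2 + 37*n) + 24*n^3 - 16*n^2 - 30*n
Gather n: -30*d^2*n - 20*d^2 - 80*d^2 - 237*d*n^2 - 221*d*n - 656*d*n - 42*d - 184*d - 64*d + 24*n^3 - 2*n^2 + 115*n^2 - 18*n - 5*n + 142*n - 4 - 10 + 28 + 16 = -100*d^2 - 290*d + 24*n^3 + n^2*(113 - 237*d) + n*(-30*d^2 - 877*d + 119) + 30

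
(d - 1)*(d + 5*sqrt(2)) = d^2 - d + 5*sqrt(2)*d - 5*sqrt(2)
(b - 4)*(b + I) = b^2 - 4*b + I*b - 4*I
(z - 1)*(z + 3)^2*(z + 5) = z^4 + 10*z^3 + 28*z^2 + 6*z - 45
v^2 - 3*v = v*(v - 3)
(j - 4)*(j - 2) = j^2 - 6*j + 8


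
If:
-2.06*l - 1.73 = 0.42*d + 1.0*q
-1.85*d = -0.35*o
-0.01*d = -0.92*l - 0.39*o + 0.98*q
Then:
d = 0.765403619478509*q + 0.41452851529944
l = -0.641490058340279*q - 0.924321347779498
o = 4.04570484581498*q + 2.19107929515418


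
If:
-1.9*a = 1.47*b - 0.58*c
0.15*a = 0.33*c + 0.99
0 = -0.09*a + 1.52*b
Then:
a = -1.01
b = -0.06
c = -3.46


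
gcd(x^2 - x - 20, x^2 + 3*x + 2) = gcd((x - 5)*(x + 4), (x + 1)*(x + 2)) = 1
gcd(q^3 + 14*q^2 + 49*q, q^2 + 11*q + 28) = q + 7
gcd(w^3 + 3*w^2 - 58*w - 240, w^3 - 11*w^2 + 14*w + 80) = w - 8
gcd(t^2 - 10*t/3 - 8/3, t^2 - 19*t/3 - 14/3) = t + 2/3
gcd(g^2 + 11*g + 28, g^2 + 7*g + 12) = g + 4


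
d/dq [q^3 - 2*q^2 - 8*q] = 3*q^2 - 4*q - 8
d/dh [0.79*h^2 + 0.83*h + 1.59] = 1.58*h + 0.83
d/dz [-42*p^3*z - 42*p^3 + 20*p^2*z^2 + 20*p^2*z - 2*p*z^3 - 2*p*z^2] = 2*p*(-21*p^2 + 20*p*z + 10*p - 3*z^2 - 2*z)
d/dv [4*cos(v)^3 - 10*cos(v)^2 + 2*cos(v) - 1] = 2*(-6*cos(v)^2 + 10*cos(v) - 1)*sin(v)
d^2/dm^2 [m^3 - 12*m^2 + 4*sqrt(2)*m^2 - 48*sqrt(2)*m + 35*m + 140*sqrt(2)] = 6*m - 24 + 8*sqrt(2)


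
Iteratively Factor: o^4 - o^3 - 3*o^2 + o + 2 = (o + 1)*(o^3 - 2*o^2 - o + 2) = (o - 1)*(o + 1)*(o^2 - o - 2) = (o - 2)*(o - 1)*(o + 1)*(o + 1)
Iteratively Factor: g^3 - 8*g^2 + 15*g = (g)*(g^2 - 8*g + 15) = g*(g - 5)*(g - 3)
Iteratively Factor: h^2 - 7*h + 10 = (h - 5)*(h - 2)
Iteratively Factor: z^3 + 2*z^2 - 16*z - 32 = (z + 2)*(z^2 - 16) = (z - 4)*(z + 2)*(z + 4)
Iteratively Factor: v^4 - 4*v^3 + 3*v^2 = (v - 3)*(v^3 - v^2) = v*(v - 3)*(v^2 - v) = v*(v - 3)*(v - 1)*(v)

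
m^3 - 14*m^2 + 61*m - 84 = (m - 7)*(m - 4)*(m - 3)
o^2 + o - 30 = (o - 5)*(o + 6)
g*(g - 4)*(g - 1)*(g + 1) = g^4 - 4*g^3 - g^2 + 4*g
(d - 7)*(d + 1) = d^2 - 6*d - 7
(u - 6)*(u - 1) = u^2 - 7*u + 6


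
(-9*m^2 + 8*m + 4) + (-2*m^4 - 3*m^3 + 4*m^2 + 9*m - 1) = -2*m^4 - 3*m^3 - 5*m^2 + 17*m + 3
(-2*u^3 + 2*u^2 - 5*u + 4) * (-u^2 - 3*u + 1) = 2*u^5 + 4*u^4 - 3*u^3 + 13*u^2 - 17*u + 4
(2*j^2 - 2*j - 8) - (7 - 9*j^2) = 11*j^2 - 2*j - 15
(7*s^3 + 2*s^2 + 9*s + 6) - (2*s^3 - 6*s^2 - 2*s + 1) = 5*s^3 + 8*s^2 + 11*s + 5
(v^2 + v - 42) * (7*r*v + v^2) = 7*r*v^3 + 7*r*v^2 - 294*r*v + v^4 + v^3 - 42*v^2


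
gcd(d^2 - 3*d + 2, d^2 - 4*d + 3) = d - 1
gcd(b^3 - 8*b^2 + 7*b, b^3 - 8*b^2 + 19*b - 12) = b - 1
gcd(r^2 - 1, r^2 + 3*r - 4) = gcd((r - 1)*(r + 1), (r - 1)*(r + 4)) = r - 1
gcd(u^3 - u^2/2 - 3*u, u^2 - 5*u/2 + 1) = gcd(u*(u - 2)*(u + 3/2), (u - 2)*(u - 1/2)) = u - 2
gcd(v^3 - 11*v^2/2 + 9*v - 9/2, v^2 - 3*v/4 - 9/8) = v - 3/2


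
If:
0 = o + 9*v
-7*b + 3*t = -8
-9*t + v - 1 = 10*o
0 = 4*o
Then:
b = 23/21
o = 0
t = -1/9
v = 0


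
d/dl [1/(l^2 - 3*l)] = (3 - 2*l)/(l^2*(l - 3)^2)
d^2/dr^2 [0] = 0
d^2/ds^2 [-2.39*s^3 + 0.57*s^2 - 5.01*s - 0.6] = 1.14 - 14.34*s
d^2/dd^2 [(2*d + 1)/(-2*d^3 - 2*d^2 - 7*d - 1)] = 2*(-(2*d + 1)*(6*d^2 + 4*d + 7)^2 + 2*(6*d^2 + 4*d + (2*d + 1)*(3*d + 1) + 7)*(2*d^3 + 2*d^2 + 7*d + 1))/(2*d^3 + 2*d^2 + 7*d + 1)^3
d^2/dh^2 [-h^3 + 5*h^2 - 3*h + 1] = 10 - 6*h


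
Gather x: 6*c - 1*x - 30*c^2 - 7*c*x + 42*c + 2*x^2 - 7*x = -30*c^2 + 48*c + 2*x^2 + x*(-7*c - 8)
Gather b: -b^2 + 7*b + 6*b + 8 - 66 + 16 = -b^2 + 13*b - 42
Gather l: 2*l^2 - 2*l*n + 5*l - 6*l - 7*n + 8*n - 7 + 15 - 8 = 2*l^2 + l*(-2*n - 1) + n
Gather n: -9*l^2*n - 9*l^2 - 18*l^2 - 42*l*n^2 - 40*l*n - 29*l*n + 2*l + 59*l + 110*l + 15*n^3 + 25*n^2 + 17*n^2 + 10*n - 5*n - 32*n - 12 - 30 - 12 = -27*l^2 + 171*l + 15*n^3 + n^2*(42 - 42*l) + n*(-9*l^2 - 69*l - 27) - 54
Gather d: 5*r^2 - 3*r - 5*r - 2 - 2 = 5*r^2 - 8*r - 4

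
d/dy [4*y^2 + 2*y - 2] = 8*y + 2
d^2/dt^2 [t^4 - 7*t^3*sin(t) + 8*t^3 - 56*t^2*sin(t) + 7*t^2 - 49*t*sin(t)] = 7*t^3*sin(t) + 56*t^2*sin(t) - 42*t^2*cos(t) + 12*t^2 + 7*t*sin(t) - 224*t*cos(t) + 48*t - 112*sin(t) - 98*cos(t) + 14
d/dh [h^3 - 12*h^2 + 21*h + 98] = 3*h^2 - 24*h + 21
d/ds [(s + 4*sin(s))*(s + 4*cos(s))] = 4*sqrt(2)*s*cos(s + pi/4) + 2*s + 4*sqrt(2)*sin(s + pi/4) + 16*cos(2*s)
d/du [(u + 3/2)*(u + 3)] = 2*u + 9/2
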